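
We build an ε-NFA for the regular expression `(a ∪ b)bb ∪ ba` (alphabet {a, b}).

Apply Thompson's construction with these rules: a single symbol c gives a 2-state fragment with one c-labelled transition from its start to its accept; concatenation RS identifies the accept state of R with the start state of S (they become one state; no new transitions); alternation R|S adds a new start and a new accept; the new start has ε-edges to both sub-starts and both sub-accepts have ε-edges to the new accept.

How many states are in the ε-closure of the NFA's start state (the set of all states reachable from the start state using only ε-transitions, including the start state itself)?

5

Let C(F) = |ε-closure(F.start)| within fragment F, and note whether F accepts ε. Symbol fragments have C = 1 and do not accept ε. Then:
  a ∪ b → |closure| = 1 + 1 + 1 = 3 (the new accept is not ε-reachable since no branch accepts ε)
  (a ∪ b)bb → same as the first factor's closure: |closure| = 3
  ba → same as the first factor's closure: |closure| = 1
  (a ∪ b)bb ∪ ba → |closure| = 1 + 3 + 1 = 5 (the new accept is not ε-reachable since no branch accepts ε)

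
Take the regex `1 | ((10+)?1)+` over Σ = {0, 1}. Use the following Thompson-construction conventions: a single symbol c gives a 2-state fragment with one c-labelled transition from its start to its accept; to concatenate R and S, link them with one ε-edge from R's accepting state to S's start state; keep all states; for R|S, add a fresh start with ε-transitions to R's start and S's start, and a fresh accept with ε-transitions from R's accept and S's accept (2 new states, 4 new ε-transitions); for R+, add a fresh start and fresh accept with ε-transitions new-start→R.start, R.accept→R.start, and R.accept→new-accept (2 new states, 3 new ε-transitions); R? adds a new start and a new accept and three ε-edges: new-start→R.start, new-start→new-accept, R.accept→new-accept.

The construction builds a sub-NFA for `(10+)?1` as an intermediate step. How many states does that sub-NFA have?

10

Fragment for `(10+)?1`:
Each of the 3 symbol leaves contributes a 2-state fragment.
  0+ → 4 states
  10+ → 6 states
  (10+)? → 8 states
  (10+)?1 → 10 states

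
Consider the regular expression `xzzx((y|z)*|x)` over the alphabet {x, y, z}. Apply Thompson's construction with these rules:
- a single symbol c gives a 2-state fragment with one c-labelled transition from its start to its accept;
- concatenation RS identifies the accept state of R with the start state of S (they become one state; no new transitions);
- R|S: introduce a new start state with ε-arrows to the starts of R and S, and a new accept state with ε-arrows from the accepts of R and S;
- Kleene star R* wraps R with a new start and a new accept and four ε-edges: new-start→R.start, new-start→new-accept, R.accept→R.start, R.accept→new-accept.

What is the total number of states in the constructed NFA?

16

By structural recursion:
Each of the 7 symbol leaves contributes a 2-state fragment.
  y|z = 6 states
  (y|z)* = 8 states
  (y|z)*|x = 12 states
  xzzx((y|z)*|x) = 16 states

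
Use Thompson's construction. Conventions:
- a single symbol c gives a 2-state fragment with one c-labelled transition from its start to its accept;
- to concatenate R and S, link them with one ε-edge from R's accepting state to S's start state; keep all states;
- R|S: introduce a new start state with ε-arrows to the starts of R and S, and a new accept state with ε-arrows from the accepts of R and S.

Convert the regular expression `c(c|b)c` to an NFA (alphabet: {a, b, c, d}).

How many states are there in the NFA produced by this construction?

10

Building bottom-up:
Each of the 4 symbol leaves contributes a 2-state fragment.
  c|b : 6 states
  c(c|b)c : 10 states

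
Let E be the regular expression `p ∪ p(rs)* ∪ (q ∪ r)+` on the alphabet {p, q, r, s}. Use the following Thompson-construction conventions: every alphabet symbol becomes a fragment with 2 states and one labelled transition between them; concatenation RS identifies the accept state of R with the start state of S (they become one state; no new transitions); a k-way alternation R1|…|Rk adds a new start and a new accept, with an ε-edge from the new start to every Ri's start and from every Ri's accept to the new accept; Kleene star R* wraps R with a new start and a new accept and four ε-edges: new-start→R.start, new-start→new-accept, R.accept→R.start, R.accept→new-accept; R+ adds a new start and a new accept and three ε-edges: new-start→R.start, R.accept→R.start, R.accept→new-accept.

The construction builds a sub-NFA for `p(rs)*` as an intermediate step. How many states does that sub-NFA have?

6

Fragment for `p(rs)*`:
Each of the 3 symbol leaves contributes a 2-state fragment.
  rs = 3 states
  (rs)* = 5 states
  p(rs)* = 6 states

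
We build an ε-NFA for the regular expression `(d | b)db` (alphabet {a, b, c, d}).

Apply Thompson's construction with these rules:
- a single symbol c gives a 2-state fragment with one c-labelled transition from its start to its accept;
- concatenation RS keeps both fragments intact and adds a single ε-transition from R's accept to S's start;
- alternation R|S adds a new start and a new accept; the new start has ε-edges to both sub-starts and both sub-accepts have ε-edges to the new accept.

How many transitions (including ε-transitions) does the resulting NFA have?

Building bottom-up:
Each of the 4 symbol leaves contributes 1 transition (1 symbol, 0 ε).
  d | b — 6 transitions (2 symbol, 4 ε)
  (d | b)db — 10 transitions (4 symbol, 6 ε)

10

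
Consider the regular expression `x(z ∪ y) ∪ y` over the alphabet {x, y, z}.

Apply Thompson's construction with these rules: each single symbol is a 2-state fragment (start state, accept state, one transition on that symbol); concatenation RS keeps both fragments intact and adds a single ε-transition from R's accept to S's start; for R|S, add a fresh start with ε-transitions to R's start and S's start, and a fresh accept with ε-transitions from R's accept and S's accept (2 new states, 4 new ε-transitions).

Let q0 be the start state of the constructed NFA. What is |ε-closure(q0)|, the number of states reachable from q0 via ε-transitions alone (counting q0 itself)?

Work bottom-up. For each fragment F, track |ε-closure(F.start)| and whether F's accept lies in that closure (i.e. whether F accepts ε). A single-symbol fragment has closure size 1 and does not accept ε.
  z ∪ y : |closure| = 1 + 1 + 1 = 3 (the new accept is not ε-reachable since no branch accepts ε)
  x(z ∪ y) : same as the first factor's closure: |closure| = 1
  x(z ∪ y) ∪ y : new start ε-reaches every alternative's start; none of them accept ε, so the new accept is not reached: |closure| = 1 + 1 + 1 = 3

3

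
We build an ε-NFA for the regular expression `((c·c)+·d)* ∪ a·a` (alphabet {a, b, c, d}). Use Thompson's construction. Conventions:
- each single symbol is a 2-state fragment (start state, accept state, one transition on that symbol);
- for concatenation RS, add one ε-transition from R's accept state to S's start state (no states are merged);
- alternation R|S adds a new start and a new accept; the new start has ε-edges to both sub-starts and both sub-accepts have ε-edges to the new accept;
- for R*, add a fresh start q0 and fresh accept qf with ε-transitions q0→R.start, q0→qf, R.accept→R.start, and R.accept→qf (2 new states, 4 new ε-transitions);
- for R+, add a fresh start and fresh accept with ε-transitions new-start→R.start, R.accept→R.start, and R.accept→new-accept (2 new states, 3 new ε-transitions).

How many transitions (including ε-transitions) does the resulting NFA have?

19

Building bottom-up:
Each of the 5 symbol leaves contributes 1 transition (1 symbol, 0 ε).
  c·c : 3 transitions (2 symbol, 1 ε)
  (c·c)+ : 6 transitions (2 symbol, 4 ε)
  (c·c)+·d : 8 transitions (3 symbol, 5 ε)
  ((c·c)+·d)* : 12 transitions (3 symbol, 9 ε)
  a·a : 3 transitions (2 symbol, 1 ε)
  ((c·c)+·d)* ∪ a·a : 19 transitions (5 symbol, 14 ε)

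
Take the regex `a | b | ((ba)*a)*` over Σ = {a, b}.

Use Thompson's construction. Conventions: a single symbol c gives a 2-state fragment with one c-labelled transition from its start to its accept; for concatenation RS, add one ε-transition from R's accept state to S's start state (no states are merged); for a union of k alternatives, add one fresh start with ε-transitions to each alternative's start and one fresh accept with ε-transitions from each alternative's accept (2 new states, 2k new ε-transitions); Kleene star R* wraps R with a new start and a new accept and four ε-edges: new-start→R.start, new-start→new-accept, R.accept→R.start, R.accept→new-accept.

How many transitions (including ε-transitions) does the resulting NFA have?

21

Building bottom-up:
Each of the 5 symbol leaves contributes 1 transition (1 symbol, 0 ε).
  ba — 3 transitions (2 symbol, 1 ε)
  (ba)* — 7 transitions (2 symbol, 5 ε)
  (ba)*a — 9 transitions (3 symbol, 6 ε)
  ((ba)*a)* — 13 transitions (3 symbol, 10 ε)
  a | b | ((ba)*a)* — 21 transitions (5 symbol, 16 ε)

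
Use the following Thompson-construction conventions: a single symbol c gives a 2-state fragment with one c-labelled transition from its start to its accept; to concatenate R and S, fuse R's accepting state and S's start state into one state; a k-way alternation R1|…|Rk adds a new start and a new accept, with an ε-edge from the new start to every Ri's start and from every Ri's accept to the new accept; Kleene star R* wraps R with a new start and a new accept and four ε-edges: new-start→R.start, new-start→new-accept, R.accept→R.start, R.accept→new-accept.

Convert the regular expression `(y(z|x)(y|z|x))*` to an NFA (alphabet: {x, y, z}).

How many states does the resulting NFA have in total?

16

Building bottom-up:
Each of the 6 symbol leaves contributes a 2-state fragment.
  z|x = 6 states
  y|z|x = 8 states
  y(z|x)(y|z|x) = 14 states
  (y(z|x)(y|z|x))* = 16 states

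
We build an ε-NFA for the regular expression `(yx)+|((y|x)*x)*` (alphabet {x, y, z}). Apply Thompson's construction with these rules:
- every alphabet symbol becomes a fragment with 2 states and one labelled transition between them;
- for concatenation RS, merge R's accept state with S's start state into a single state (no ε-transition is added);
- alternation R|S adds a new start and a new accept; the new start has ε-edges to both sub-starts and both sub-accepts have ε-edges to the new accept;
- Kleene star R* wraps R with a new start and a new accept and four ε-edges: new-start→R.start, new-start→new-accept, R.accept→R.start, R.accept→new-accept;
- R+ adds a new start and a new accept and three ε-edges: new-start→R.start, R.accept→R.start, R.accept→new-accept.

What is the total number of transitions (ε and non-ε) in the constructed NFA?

24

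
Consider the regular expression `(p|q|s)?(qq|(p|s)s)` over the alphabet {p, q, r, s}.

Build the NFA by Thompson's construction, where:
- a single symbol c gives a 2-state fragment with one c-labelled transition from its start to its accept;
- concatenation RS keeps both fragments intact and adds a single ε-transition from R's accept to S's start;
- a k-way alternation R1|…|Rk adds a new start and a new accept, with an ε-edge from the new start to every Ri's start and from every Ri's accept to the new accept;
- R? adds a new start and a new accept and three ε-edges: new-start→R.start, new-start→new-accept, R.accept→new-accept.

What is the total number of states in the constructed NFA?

24

Recursing over subexpressions:
Each of the 8 symbol leaves contributes a 2-state fragment.
  p|q|s = 8 states
  (p|q|s)? = 10 states
  qq = 4 states
  p|s = 6 states
  (p|s)s = 8 states
  qq|(p|s)s = 14 states
  (p|q|s)?(qq|(p|s)s) = 24 states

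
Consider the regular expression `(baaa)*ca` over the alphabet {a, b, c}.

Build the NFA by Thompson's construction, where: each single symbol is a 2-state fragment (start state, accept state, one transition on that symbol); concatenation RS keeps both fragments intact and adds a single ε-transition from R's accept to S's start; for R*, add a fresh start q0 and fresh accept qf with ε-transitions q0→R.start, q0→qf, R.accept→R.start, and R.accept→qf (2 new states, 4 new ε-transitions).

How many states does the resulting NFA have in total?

14

By structural recursion:
Each of the 6 symbol leaves contributes a 2-state fragment.
  baaa → 8 states
  (baaa)* → 10 states
  (baaa)*ca → 14 states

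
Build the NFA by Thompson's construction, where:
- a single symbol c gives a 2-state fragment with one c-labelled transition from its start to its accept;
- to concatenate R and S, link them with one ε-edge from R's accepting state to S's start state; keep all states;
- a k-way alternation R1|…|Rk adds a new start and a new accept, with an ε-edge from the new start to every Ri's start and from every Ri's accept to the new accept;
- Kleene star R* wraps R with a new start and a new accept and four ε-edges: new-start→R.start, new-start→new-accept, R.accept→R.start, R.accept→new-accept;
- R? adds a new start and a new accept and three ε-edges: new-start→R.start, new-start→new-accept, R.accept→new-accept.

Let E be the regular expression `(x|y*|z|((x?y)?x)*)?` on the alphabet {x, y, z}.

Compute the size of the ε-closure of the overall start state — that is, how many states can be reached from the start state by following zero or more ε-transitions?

18

Compute the ε-closure size of each fragment's start state recursively; a symbol fragment's start has no outgoing ε-edge, so its closure is just itself (size 1).
  y* : new start has ε-edges to the inner start and to the new accept, so |closure| = 2 + 1 = 3
  x? : |closure| = 1 (new start) + 1 (body) + 1 (new accept, via ε) = 3
  x?y : |closure| = 3 + 1 = 4 (closure spills across the concat boundary because the left factor accepts ε)
  (x?y)? : |closure| = 1 (new start) + 4 (body) + 1 (new accept, via ε) = 6
  (x?y)?x : the left operand accepts ε, so the closure extends into the next operand (via the concat ε-link); |closure| = 6 + 1 = 7
  ((x?y)?x)* : |closure| = 1 (new start) + 7 (body) + 1 (new accept) = 9
  x|y*|z|((x?y)?x)* : |closure| = 1 (new start) + (1 + 3 + 1 + 9) + 1 (new accept, since some branch ε-reaches its own accept) = 16
  (x|y*|z|((x?y)?x)*)? : |closure| = 1 (new start) + 16 (body) + 1 (new accept, via ε) = 18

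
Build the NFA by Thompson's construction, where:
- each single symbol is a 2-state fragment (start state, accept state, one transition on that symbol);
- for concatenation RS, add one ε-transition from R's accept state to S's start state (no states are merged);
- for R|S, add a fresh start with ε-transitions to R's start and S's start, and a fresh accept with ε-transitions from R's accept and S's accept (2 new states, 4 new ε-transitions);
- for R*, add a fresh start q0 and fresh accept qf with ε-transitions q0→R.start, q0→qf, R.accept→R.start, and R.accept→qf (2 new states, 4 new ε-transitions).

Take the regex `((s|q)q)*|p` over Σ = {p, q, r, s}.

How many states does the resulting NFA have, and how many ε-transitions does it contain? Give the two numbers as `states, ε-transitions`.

Bottom-up over the parse tree:
Each of the 4 symbol leaves contributes 2 states and 0 ε-transitions.
  s|q — 6 states, 4 ε-transitions
  (s|q)q — 8 states, 5 ε-transitions
  ((s|q)q)* — 10 states, 9 ε-transitions
  ((s|q)q)*|p — 14 states, 13 ε-transitions

14, 13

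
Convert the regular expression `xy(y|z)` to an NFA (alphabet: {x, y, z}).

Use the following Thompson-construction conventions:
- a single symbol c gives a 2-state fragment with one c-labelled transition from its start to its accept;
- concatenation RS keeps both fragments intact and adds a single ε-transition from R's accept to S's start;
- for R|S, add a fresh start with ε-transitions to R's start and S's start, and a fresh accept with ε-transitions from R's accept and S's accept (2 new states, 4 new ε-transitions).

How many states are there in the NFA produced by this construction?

10

Building bottom-up:
Each of the 4 symbol leaves contributes a 2-state fragment.
  y|z : 6 states
  xy(y|z) : 10 states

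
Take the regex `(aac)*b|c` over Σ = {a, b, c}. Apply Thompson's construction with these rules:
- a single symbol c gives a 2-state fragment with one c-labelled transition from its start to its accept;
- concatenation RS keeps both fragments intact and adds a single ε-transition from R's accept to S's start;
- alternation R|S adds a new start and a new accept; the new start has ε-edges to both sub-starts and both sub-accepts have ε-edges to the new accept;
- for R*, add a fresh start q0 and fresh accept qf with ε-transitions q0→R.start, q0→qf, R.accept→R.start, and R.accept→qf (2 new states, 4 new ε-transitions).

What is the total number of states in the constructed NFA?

Bottom-up over the parse tree:
Each of the 5 symbol leaves contributes a 2-state fragment.
  aac — 6 states
  (aac)* — 8 states
  (aac)*b — 10 states
  (aac)*b|c — 14 states

14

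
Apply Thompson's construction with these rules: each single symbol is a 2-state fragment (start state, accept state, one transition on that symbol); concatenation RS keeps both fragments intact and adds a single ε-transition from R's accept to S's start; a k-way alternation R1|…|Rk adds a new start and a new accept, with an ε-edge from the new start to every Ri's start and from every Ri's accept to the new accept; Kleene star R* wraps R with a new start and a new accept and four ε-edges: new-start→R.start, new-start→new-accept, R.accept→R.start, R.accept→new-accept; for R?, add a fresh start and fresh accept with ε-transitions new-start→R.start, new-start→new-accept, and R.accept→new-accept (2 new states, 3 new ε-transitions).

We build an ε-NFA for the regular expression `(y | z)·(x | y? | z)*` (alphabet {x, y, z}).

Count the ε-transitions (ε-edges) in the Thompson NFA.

Per subexpression:
Each of the 5 symbol leaves contributes 0 ε-transitions.
  y | z : 4 ε-transitions
  y? : 3 ε-transitions
  x | y? | z : 9 ε-transitions
  (x | y? | z)* : 13 ε-transitions
  (y | z)·(x | y? | z)* : 18 ε-transitions

18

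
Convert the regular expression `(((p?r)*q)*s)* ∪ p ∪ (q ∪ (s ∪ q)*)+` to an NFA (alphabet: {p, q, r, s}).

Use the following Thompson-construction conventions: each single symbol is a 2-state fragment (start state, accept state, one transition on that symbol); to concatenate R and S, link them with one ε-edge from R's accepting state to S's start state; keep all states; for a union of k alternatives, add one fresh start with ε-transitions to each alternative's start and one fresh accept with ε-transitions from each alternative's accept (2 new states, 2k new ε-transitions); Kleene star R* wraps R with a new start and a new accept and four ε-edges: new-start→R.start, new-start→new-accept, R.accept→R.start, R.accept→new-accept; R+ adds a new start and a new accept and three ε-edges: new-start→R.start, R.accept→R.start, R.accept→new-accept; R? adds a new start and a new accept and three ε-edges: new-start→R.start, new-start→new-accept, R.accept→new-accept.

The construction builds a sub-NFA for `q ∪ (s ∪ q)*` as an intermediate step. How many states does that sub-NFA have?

Fragment for `q ∪ (s ∪ q)*`:
Each of the 3 symbol leaves contributes a 2-state fragment.
  s ∪ q → 6 states
  (s ∪ q)* → 8 states
  q ∪ (s ∪ q)* → 12 states

12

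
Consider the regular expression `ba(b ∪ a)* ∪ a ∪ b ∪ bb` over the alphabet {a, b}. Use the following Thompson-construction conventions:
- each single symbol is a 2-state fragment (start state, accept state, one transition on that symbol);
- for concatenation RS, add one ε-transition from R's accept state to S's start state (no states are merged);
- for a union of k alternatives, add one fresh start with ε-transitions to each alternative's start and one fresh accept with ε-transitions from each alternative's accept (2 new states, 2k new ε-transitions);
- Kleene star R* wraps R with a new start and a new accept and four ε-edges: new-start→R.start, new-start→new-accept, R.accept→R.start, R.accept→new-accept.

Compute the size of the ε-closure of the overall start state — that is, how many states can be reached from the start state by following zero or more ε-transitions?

Compute the ε-closure size of each fragment's start state recursively; a symbol fragment's start has no outgoing ε-edge, so its closure is just itself (size 1).
  b ∪ a : new start ε-reaches every alternative's start; none of them accept ε, so the new accept is not reached: |ε-closure| = 1 + 1 + 1 = 3
  (b ∪ a)* : |ε-closure| = 1 (new start) + 3 (body) + 1 (new accept) = 5
  ba(b ∪ a)* : |ε-closure| equals the left operand's closure size = 1 (its accept is not ε-reachable, so the closure stops there)
  bb : |ε-closure| equals the left operand's closure size = 1 (its accept is not ε-reachable, so the closure stops there)
  ba(b ∪ a)* ∪ a ∪ b ∪ bb : |ε-closure| = 1 + 1 + 1 + 1 + 1 = 5 (the new accept is not ε-reachable since no branch accepts ε)

5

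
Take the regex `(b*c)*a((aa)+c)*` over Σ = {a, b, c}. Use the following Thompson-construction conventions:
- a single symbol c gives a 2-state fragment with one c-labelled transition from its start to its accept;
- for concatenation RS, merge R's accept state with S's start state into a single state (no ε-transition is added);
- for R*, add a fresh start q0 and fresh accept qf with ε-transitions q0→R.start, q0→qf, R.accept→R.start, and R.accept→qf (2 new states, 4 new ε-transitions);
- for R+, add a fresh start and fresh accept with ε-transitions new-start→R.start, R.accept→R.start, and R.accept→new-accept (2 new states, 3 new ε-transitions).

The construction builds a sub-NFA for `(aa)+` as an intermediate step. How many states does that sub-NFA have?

Fragment for `(aa)+`:
Each of the 2 symbol leaves contributes a 2-state fragment.
  aa : 3 states
  (aa)+ : 5 states

5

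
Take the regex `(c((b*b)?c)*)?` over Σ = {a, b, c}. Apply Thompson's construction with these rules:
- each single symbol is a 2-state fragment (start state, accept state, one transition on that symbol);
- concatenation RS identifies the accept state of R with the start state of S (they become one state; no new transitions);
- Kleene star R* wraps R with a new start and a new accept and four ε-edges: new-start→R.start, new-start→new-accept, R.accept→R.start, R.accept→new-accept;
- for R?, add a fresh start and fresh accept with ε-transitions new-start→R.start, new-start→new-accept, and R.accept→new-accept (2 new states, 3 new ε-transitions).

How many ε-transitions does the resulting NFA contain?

14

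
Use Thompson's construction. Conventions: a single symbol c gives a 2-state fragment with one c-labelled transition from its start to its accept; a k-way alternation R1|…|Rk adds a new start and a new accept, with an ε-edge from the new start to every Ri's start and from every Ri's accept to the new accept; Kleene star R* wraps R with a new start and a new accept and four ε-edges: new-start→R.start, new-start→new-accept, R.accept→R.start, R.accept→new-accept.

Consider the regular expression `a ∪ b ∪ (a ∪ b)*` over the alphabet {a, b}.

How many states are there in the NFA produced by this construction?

Building bottom-up:
Each of the 4 symbol leaves contributes a 2-state fragment.
  a ∪ b : 6 states
  (a ∪ b)* : 8 states
  a ∪ b ∪ (a ∪ b)* : 14 states

14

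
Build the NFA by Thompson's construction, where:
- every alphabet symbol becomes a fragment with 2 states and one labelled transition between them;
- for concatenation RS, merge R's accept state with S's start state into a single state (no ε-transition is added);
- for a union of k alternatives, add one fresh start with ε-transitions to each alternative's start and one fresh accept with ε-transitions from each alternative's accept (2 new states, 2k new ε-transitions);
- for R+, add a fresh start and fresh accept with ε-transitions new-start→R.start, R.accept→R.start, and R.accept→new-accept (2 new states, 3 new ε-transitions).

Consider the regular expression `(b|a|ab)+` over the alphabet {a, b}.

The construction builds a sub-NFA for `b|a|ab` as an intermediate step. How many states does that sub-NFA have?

Fragment for `b|a|ab`:
Each of the 4 symbol leaves contributes a 2-state fragment.
  ab : 3 states
  b|a|ab : 9 states

9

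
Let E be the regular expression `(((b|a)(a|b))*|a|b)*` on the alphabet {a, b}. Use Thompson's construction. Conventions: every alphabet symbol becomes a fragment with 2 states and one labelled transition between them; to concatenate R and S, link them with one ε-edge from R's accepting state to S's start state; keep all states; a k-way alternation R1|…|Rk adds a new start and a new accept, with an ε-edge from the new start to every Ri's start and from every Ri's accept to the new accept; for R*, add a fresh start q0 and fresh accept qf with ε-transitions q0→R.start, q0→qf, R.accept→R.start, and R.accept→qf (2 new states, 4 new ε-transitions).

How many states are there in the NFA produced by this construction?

By structural recursion:
Each of the 6 symbol leaves contributes a 2-state fragment.
  b|a : 6 states
  a|b : 6 states
  (b|a)(a|b) : 12 states
  ((b|a)(a|b))* : 14 states
  ((b|a)(a|b))*|a|b : 20 states
  (((b|a)(a|b))*|a|b)* : 22 states

22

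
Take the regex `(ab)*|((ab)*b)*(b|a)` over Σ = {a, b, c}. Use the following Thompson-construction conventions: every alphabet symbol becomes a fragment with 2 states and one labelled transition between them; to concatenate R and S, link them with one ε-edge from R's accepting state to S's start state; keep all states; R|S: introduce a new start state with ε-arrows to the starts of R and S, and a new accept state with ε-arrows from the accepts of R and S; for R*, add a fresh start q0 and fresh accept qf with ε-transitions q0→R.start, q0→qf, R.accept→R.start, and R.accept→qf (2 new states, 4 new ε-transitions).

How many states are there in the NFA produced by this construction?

24

Recursing over subexpressions:
Each of the 7 symbol leaves contributes a 2-state fragment.
  ab → 4 states
  (ab)* → 6 states
  ab → 4 states
  (ab)* → 6 states
  (ab)*b → 8 states
  ((ab)*b)* → 10 states
  b|a → 6 states
  ((ab)*b)*(b|a) → 16 states
  (ab)*|((ab)*b)*(b|a) → 24 states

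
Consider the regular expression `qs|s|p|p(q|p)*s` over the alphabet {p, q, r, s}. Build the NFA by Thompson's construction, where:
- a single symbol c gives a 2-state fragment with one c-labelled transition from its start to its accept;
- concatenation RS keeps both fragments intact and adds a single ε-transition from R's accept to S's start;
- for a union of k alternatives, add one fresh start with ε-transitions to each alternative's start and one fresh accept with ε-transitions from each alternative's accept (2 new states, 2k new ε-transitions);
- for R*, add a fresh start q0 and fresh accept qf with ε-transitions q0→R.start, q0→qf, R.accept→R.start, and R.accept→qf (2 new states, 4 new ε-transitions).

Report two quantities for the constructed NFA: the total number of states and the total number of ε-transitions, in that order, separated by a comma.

22, 19

Recursing over subexpressions:
Each of the 8 symbol leaves contributes 2 states and 0 ε-transitions.
  qs = 4 states, 1 ε-transition
  q|p = 6 states, 4 ε-transitions
  (q|p)* = 8 states, 8 ε-transitions
  p(q|p)*s = 12 states, 10 ε-transitions
  qs|s|p|p(q|p)*s = 22 states, 19 ε-transitions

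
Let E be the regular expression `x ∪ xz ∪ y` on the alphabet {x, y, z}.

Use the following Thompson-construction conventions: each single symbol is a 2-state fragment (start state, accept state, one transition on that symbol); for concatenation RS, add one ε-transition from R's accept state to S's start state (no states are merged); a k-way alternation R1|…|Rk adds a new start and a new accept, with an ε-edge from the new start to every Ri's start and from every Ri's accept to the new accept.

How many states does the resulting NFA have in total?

Per subexpression:
Each of the 4 symbol leaves contributes a 2-state fragment.
  xz — 4 states
  x ∪ xz ∪ y — 10 states

10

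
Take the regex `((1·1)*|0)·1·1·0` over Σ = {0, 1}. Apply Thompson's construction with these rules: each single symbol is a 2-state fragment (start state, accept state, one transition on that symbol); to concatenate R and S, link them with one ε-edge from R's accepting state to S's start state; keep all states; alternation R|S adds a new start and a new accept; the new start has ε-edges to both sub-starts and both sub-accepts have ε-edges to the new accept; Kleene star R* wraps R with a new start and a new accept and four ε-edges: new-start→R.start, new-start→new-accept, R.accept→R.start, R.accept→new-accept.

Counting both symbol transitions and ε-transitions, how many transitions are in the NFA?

Per subexpression:
Each of the 6 symbol leaves contributes 1 transition (1 symbol, 0 ε).
  1·1 : 3 transitions (2 symbol, 1 ε)
  (1·1)* : 7 transitions (2 symbol, 5 ε)
  (1·1)*|0 : 12 transitions (3 symbol, 9 ε)
  ((1·1)*|0)·1·1·0 : 18 transitions (6 symbol, 12 ε)

18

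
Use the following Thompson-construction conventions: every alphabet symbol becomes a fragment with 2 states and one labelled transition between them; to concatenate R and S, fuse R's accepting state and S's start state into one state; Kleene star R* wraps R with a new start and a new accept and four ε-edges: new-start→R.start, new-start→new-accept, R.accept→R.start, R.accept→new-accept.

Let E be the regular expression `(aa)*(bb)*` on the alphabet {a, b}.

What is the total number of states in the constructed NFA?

By structural recursion:
Each of the 4 symbol leaves contributes a 2-state fragment.
  aa = 3 states
  (aa)* = 5 states
  bb = 3 states
  (bb)* = 5 states
  (aa)*(bb)* = 9 states

9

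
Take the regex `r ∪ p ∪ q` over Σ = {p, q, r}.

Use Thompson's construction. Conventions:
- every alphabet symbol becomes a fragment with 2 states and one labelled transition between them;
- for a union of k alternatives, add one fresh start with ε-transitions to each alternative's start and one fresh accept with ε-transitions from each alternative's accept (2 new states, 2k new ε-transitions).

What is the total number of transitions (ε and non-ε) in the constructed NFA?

9

Per subexpression:
Each of the 3 symbol leaves contributes 1 transition (1 symbol, 0 ε).
  r ∪ p ∪ q = 9 transitions (3 symbol, 6 ε)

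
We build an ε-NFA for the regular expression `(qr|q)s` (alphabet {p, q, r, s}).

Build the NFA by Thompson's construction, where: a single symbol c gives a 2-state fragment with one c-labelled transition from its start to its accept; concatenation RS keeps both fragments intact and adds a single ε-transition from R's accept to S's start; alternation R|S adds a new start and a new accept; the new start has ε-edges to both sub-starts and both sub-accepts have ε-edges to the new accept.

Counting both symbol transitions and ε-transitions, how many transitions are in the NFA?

10

Per subexpression:
Each of the 4 symbol leaves contributes 1 transition (1 symbol, 0 ε).
  qr — 3 transitions (2 symbol, 1 ε)
  qr|q — 8 transitions (3 symbol, 5 ε)
  (qr|q)s — 10 transitions (4 symbol, 6 ε)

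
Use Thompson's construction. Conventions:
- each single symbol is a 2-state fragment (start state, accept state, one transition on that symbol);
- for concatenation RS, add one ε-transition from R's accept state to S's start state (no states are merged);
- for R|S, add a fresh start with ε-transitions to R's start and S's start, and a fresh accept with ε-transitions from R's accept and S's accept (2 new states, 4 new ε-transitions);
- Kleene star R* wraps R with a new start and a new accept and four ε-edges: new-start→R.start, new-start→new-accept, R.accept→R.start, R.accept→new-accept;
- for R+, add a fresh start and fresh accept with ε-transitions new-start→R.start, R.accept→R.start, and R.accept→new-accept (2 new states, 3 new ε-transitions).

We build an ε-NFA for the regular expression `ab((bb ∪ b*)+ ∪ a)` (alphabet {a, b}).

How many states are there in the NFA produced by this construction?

20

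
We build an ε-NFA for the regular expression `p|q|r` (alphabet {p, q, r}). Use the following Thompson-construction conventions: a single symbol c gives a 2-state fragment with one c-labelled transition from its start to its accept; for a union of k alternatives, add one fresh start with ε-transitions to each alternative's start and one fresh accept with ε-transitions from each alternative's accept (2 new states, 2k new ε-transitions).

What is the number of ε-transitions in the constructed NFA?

6

Building bottom-up:
Each of the 3 symbol leaves contributes 0 ε-transitions.
  p|q|r = 6 ε-transitions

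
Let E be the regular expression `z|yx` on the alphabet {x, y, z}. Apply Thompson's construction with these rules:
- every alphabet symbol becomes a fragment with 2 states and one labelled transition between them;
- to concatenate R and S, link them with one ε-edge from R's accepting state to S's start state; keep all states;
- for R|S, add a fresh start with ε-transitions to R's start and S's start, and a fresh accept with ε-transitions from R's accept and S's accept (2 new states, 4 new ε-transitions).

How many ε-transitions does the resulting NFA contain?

Bottom-up over the parse tree:
Each of the 3 symbol leaves contributes 0 ε-transitions.
  yx — 1 ε-transition
  z|yx — 5 ε-transitions

5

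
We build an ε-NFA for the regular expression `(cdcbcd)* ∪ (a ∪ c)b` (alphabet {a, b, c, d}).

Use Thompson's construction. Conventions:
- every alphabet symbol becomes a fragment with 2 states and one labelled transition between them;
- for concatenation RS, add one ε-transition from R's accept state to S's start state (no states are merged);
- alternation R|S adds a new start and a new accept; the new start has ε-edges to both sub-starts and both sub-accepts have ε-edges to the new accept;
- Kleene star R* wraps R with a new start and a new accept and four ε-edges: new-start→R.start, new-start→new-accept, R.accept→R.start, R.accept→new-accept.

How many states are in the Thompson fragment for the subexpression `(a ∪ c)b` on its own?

8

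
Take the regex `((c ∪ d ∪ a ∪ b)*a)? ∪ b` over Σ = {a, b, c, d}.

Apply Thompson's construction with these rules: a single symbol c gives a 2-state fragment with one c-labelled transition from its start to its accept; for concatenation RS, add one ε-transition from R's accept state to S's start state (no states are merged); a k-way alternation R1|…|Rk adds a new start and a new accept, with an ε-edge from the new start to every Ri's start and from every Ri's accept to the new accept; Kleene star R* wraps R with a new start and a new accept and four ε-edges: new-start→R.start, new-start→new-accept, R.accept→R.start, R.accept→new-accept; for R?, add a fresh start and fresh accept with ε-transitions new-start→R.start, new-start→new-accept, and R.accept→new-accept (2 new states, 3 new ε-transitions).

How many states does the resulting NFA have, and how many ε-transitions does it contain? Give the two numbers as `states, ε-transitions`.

Building bottom-up:
Each of the 6 symbol leaves contributes 2 states and 0 ε-transitions.
  c ∪ d ∪ a ∪ b = 10 states, 8 ε-transitions
  (c ∪ d ∪ a ∪ b)* = 12 states, 12 ε-transitions
  (c ∪ d ∪ a ∪ b)*a = 14 states, 13 ε-transitions
  ((c ∪ d ∪ a ∪ b)*a)? = 16 states, 16 ε-transitions
  ((c ∪ d ∪ a ∪ b)*a)? ∪ b = 20 states, 20 ε-transitions

20, 20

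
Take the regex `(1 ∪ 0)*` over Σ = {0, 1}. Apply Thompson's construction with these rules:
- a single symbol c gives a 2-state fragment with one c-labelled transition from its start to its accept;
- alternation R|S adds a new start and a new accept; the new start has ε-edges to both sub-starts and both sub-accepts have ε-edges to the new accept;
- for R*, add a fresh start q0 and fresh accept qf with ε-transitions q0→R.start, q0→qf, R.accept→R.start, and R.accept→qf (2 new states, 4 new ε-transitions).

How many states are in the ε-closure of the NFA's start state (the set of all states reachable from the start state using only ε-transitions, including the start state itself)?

Work bottom-up. For each fragment F, track |ε-closure(F.start)| and whether F's accept lies in that closure (i.e. whether F accepts ε). A single-symbol fragment has closure size 1 and does not accept ε.
  1 ∪ 0 : C = 1 + 1 + 1 = 3 (the new accept is not ε-reachable since no branch accepts ε)
  (1 ∪ 0)* : the star's fresh start ε-reaches both the body's start and the fresh accept: C = 2 + 3 = 5

5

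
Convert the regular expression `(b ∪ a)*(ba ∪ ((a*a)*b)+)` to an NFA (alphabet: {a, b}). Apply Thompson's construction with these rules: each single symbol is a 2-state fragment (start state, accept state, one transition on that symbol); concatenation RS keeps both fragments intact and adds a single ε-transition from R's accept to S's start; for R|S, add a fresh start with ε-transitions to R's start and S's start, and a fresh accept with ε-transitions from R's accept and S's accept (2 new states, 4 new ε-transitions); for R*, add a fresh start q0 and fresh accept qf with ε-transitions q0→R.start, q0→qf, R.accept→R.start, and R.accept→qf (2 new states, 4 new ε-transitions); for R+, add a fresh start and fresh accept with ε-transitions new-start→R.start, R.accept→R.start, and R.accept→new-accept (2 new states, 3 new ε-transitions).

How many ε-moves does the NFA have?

Building bottom-up:
Each of the 7 symbol leaves contributes 0 ε-transitions.
  b ∪ a — 4 ε-transitions
  (b ∪ a)* — 8 ε-transitions
  ba — 1 ε-transition
  a* — 4 ε-transitions
  a*a — 5 ε-transitions
  (a*a)* — 9 ε-transitions
  (a*a)*b — 10 ε-transitions
  ((a*a)*b)+ — 13 ε-transitions
  ba ∪ ((a*a)*b)+ — 18 ε-transitions
  (b ∪ a)*(ba ∪ ((a*a)*b)+) — 27 ε-transitions

27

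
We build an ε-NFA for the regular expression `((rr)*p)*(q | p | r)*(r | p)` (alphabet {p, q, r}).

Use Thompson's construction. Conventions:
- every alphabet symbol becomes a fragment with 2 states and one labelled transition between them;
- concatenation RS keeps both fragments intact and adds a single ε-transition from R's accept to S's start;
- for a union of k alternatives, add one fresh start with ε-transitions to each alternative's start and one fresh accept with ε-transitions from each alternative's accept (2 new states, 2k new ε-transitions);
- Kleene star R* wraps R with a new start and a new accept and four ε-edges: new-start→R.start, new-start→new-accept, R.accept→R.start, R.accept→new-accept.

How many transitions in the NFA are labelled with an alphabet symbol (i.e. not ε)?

8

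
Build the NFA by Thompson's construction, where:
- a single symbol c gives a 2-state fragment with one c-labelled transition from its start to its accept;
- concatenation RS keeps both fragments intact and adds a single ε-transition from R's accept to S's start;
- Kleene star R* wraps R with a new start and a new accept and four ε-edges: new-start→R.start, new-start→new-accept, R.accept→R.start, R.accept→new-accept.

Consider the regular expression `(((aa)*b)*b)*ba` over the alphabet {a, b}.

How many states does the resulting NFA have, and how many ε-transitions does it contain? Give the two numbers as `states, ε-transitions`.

18, 17

By structural recursion:
Each of the 6 symbol leaves contributes 2 states and 0 ε-transitions.
  aa = 4 states, 1 ε-transition
  (aa)* = 6 states, 5 ε-transitions
  (aa)*b = 8 states, 6 ε-transitions
  ((aa)*b)* = 10 states, 10 ε-transitions
  ((aa)*b)*b = 12 states, 11 ε-transitions
  (((aa)*b)*b)* = 14 states, 15 ε-transitions
  (((aa)*b)*b)*ba = 18 states, 17 ε-transitions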